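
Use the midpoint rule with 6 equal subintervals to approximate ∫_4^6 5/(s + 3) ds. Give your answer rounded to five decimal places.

1.25639

Δs = (6 − 4)/6 = 1/3.
Midpoints: 25/6, 4.5, 29/6, 31/6, 5.5, 35/6.
f(25/6) = 30/43, f(4.5) = 2/3, f(29/6) = 30/47, f(31/6) = 30/49, f(5.5) = 10/17, f(35/6) = 30/53.
Sum = Δs · [f(25/6) + f(4.5) + f(29/6) + ...].
Sum ≈ 1.25639.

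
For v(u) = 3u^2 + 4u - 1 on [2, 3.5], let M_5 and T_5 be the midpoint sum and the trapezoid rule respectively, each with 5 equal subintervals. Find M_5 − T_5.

-0.10125

M_5 = 49.84125.
T_5 = 49.9425.
M_5 − T_5 = -0.10125.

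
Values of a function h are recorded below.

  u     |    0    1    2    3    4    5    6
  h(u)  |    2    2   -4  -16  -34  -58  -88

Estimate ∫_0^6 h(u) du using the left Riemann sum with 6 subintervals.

-108

Δu = 1.
Sum = 1·[2 + 2 + (-4) + (-16) + (-34) + (-58)] = -108.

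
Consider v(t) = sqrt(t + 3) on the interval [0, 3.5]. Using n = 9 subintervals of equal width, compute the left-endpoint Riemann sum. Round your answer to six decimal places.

Δt = (3.5 − 0)/9 = 7/18.
Left endpoints: 0, 7/18, 7/9, 7/6, 14/9, 35/18, 7/3, 49/18, 28/9.
v(0) ≈ 1.732051, v(7/18) ≈ 1.840894, v(7/9) ≈ 1.943651, v(7/6) ≈ 2.041241, v(14/9) ≈ 2.134375, v(35/18) ≈ 2.223611, v(7/3) ≈ 2.309401, v(49/18) ≈ 2.392117, v(28/9) ≈ 2.472066.
Sum = Δt · [v(0) + v(7/18) + v(7/9) + ...].
Sum ≈ 7.423658.

7.423658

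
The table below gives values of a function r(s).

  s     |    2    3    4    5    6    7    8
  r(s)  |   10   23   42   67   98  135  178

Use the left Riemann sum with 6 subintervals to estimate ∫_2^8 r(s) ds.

375

Δs = 1.
Sum = 1·[10 + 23 + 42 + 67 + 98 + 135] = 375.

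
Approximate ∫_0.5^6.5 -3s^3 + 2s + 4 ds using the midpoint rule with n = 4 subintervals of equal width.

Δs = (6.5 − 0.5)/4 = 1.5.
Midpoints: 1.25, 2.75, 4.25, 5.75.
f(1.25) = 0.640625, f(2.75) = -52.890625, f(4.25) = -217.796875, f(5.75) = -554.828125.
Sum = Δs · [f(1.25) + f(2.75) + f(4.25) + f(5.75)].
Sum = -1237.3125.

-1237.3125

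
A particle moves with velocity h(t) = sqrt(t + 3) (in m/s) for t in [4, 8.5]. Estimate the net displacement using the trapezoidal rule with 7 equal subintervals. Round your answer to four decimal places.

Δt = (8.5 − 4)/7 = 9/14.
h(4) ≈ 2.6458, h(65/14) ≈ 2.7646, h(37/7) ≈ 2.8785, h(83/14) ≈ 2.9881, h(46/7) ≈ 3.0938, h(101/14) ≈ 3.1960, h(55/7) ≈ 3.2950, h(8.5) ≈ 3.3912.
T_7 = (Δt/2)·[h(t_0) + 2h(t_1) + ... + 2h(t_{6}) + h(t_7)].
Sum ≈ 13.6507.

13.6507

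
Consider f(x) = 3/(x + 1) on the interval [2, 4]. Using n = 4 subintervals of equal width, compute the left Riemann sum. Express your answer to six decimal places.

Δx = (4 − 2)/4 = 0.5.
Left endpoints: 2, 2.5, 3, 3.5.
f(2) = 1, f(2.5) = 6/7, f(3) = 0.75, f(3.5) = 2/3.
Sum = Δx · [f(2) + f(2.5) + f(3) + f(3.5)].
Sum ≈ 1.636905.

1.636905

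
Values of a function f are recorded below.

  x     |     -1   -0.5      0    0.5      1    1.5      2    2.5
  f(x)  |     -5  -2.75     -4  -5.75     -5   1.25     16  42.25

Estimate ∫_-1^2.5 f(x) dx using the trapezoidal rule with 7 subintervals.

Δx = 0.5.
T_7 = (0.5/2)·[(-5) + 2·(-2.75) + 2·(-4) + 2·(-5.75) + 2·(-5) + 2·1.25 + 2·16 + 42.25] = 9.1875.

9.1875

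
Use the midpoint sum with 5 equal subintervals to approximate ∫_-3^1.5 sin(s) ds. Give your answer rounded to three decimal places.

Δs = (1.5 − (-3))/5 = 0.9.
Midpoints: -2.55, -1.65, -0.75, 0.15, 1.05.
f(-2.55) ≈ -0.558, f(-1.65) ≈ -0.997, f(-0.75) ≈ -0.682, f(0.15) ≈ 0.149, f(1.05) ≈ 0.867.
Sum = Δs · [f(-2.55) + f(-1.65) + f(-0.75) + f(0.15) + f(1.05)].
Sum ≈ -1.097.

-1.097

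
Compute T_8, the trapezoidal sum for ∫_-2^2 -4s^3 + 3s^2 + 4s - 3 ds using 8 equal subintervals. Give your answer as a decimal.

Δs = (2 − (-2))/8 = 0.5.
f(-2) = 33, f(-1.5) = 11.25, f(-1) = 0, f(-0.5) = -3.75, f(0) = -3, f(0.5) = -0.75, f(1) = 0, f(1.5) = -3.75, f(2) = -15.
T_8 = (Δs/2)·[f(s_0) + 2f(s_1) + ... + 2f(s_{7}) + f(s_8)].
Sum = 4.5.

4.5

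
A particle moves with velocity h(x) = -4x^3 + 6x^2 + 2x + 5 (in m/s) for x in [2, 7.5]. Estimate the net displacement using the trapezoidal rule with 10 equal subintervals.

Δx = (7.5 − 2)/10 = 0.55.
h(2) = 1, h(2.55) = -17.2105, h(3.1) = -50.304, h(3.65) = -102.2735, h(4.2) = -177.112, h(4.75) = -278.8125, h(5.3) = -411.368, h(5.85) = -578.7715, h(6.4) = -785.016, h(6.95) = -1034.0945, h(7.5) = -1330.
T_10 = (Δx/2)·[h(x_0) + 2h(x_1) + ... + 2h(x_{9}) + h(x_10)].
Sum = -2254.704375.

-2254.704375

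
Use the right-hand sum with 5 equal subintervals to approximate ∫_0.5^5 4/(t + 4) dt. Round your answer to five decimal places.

2.58254

Δt = (5 − 0.5)/5 = 0.9.
Right endpoints: 1.4, 2.3, 3.2, 4.1, 5.
f(1.4) = 20/27, f(2.3) = 40/63, f(3.2) = 5/9, f(4.1) = 40/81, f(5) = 4/9.
Sum = Δt · [f(1.4) + f(2.3) + f(3.2) + f(4.1) + f(5)].
Sum ≈ 2.58254.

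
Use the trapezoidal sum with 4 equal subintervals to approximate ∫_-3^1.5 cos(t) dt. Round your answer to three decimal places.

1.016

Δt = (1.5 − (-3))/4 = 1.125.
f(-3) ≈ -0.990, f(-1.875) ≈ -0.300, f(-0.75) ≈ 0.732, f(0.375) ≈ 0.931, f(1.5) ≈ 0.071.
T_4 = (Δt/2)·[f(t_0) + 2f(t_1) + 2f(t_2) + 2f(t_3) + f(t_4)].
Sum ≈ 1.016.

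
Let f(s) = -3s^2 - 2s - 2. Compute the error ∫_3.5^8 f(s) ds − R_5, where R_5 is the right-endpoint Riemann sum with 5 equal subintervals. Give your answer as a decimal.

75.735

Exact integral: ∫_3.5^8 f(s) ds = -529.875.
R_5 = -605.61.
Error = -529.875 − (-605.61) = 75.735.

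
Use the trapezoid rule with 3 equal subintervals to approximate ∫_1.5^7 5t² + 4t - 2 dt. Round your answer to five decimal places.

663.94676

Δt = (7 − 1.5)/3 = 11/6.
f(1.5) = 15.25, f(10/3) = 602/9, f(31/6) = 5477/36, f(7) = 271.
T_3 = (Δt/2)·[f(t_0) + 2f(t_1) + 2f(t_2) + f(t_3)].
Sum ≈ 663.94676.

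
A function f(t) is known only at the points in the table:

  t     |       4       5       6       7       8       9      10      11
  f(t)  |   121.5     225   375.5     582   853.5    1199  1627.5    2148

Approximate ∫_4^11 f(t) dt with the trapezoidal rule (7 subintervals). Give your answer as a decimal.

Δt = 1.
T_7 = (1/2)·[121.5 + 2·225 + 2·375.5 + 2·582 + 2·853.5 + 2·1199 + 2·1627.5 + 2148] = 5997.25.

5997.25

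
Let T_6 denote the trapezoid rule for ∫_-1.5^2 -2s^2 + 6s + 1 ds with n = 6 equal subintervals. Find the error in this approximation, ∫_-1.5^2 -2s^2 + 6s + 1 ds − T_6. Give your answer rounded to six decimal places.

Exact integral: ∫_-1.5^2 f(s) ds ≈ 1.16666667.
T_6 ≈ 0.76967593.
Error ≈ 1.16666667 − 0.76967593 ≈ 0.396991.

0.396991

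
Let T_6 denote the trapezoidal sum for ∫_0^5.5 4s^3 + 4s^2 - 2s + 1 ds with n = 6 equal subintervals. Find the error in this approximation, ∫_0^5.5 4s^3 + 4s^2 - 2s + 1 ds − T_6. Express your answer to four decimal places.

-28.4994

Exact integral: ∫_0^5.5 f(s) ds ≈ 1112.145833.
T_6 ≈ 1140.645255.
Error ≈ 1112.145833 − 1140.645255 ≈ -28.4994.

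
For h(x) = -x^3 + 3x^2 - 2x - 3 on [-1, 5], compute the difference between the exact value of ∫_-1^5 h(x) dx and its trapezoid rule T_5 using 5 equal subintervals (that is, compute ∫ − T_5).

Exact integral: ∫_-1^5 h(x) dx = -72.
T_5 = -76.32.
Error = -72 − (-76.32) = 4.32.

4.32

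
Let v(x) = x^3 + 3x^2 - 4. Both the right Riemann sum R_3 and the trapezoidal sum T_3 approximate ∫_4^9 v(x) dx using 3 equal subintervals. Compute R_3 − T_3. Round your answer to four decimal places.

R_3 = 2990.
T_3 ≈ 2273.333333.
R_3 − T_3 ≈ 716.6667.

716.6667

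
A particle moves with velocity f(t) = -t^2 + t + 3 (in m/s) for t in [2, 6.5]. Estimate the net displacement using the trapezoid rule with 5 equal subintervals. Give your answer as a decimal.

-56.8575

Δt = (6.5 − 2)/5 = 0.9.
f(2) = 1, f(2.9) = -2.51, f(3.8) = -7.64, f(4.7) = -14.39, f(5.6) = -22.76, f(6.5) = -32.75.
T_5 = (Δt/2)·[f(t_0) + 2f(t_1) + ... + 2f(t_{4}) + f(t_5)].
Sum = -56.8575.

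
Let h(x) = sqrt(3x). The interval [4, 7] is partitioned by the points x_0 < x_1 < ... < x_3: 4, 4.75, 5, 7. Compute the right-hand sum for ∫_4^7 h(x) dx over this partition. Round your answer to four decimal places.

12.9646

Subinterval widths: 0.75, 0.25, 2.
Right endpoints: 4.75, 5, 7.
h(4.75) ≈ 3.7749, h(5) ≈ 3.8730, h(7) ≈ 4.5826.
Sum = Σ Δx_i · h(x_i).
Sum ≈ 12.9646.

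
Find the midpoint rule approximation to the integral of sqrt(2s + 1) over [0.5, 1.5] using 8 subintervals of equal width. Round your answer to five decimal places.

Δs = (1.5 − 0.5)/8 = 0.125.
Midpoints: 0.5625, 0.6875, 0.8125, 0.9375, 1.0625, 1.1875, 1.3125, 1.4375.
f(0.5625) ≈ 1.45774, f(0.6875) ≈ 1.54110, f(0.8125) ≈ 1.62019, f(0.9375) ≈ 1.69558, f(1.0625) ≈ 1.76777, f(1.1875) ≈ 1.83712, f(1.3125) ≈ 1.90394, f(1.4375) ≈ 1.96850.
Sum = Δs · [f(0.5625) + f(0.6875) + f(0.8125) + ...].
Sum ≈ 1.72399.

1.72399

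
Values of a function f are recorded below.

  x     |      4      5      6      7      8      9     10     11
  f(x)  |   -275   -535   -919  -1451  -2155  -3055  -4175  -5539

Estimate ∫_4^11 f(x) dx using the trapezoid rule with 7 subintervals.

-15197

Δx = 1.
T_7 = (1/2)·[(-275) + 2·(-535) + 2·(-919) + 2·(-1451) + 2·(-2155) + 2·(-3055) + 2·(-4175) + (-5539)] = -15197.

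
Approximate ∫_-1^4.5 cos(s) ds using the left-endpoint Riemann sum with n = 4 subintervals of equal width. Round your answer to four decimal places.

Δs = (4.5 − (-1))/4 = 1.375.
Left endpoints: -1, 0.375, 1.75, 3.125.
f(-1) ≈ 0.5403, f(0.375) ≈ 0.9305, f(1.75) ≈ -0.1782, f(3.125) ≈ -0.9999.
Sum = Δs · [f(-1) + f(0.375) + f(1.75) + f(3.125)].
Sum ≈ 0.4025.

0.4025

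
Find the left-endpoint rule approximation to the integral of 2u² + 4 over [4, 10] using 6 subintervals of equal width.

566

Δu = (10 − 4)/6 = 1.
Left endpoints: 4, 5, 6, 7, 8, 9.
f(4) = 36, f(5) = 54, f(6) = 76, f(7) = 102, f(8) = 132, f(9) = 166.
Sum = Δu · [f(4) + f(5) + f(6) + ...].
Sum = 566.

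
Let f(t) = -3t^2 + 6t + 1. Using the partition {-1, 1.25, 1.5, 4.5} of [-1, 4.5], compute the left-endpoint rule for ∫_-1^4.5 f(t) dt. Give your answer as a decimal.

-7.296875

Subinterval widths: 2.25, 0.25, 3.
Left endpoints: -1, 1.25, 1.5.
f(-1) = -8, f(1.25) = 3.8125, f(1.5) = 3.25.
Sum = Σ Δt_i · f(t_i).
Sum = -7.296875.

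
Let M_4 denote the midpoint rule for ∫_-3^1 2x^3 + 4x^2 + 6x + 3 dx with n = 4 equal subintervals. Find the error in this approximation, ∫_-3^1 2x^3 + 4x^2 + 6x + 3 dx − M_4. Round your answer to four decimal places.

Exact integral: ∫_-3^1 f(x) dx ≈ -14.666667.
M_4 = -14.
Error ≈ -14.666667 − (-14) ≈ -0.6667.

-0.6667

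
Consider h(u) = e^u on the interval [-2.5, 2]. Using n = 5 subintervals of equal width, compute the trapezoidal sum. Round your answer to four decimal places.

Δu = (2 − (-2.5))/5 = 0.9.
h(-2.5) ≈ 0.0821, h(-1.6) ≈ 0.2019, h(-0.7) ≈ 0.4966, h(0.2) ≈ 1.2214, h(1.1) ≈ 3.0042, h(2) ≈ 7.3891.
T_5 = (Δu/2)·[h(u_0) + 2h(u_1) + ... + 2h(u_{4}) + h(u_5)].
Sum ≈ 7.7937.

7.7937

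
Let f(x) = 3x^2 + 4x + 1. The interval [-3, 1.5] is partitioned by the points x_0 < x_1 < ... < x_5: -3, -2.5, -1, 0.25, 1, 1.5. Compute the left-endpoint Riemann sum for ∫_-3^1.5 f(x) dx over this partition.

28.265625

Subinterval widths: 0.5, 1.5, 1.25, 0.75, 0.5.
Left endpoints: -3, -2.5, -1, 0.25, 1.
f(-3) = 16, f(-2.5) = 9.75, f(-1) = 0, f(0.25) = 2.1875, f(1) = 8.
Sum = Σ Δx_i · f(x_i).
Sum = 28.265625.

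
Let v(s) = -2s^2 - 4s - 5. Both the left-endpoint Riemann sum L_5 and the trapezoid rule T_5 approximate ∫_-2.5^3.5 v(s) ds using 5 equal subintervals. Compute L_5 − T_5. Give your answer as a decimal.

21.6

L_5 = -62.28.
T_5 = -83.88.
L_5 − T_5 = 21.6.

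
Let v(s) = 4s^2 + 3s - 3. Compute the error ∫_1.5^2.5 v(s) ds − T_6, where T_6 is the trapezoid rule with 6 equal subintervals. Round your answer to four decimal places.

Exact integral: ∫_1.5^2.5 v(s) ds ≈ 19.333333.
T_6 ≈ 19.351852.
Error ≈ 19.333333 − 19.351852 ≈ -0.0185.

-0.0185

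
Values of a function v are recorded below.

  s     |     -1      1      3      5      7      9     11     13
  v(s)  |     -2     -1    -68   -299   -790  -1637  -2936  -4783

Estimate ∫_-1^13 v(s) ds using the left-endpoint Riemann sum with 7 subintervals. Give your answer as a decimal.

Δs = 2.
Sum = 2·[(-2) + (-1) + (-68) + (-299) + (-790) + (-1637) + (-2936)] = -11466.

-11466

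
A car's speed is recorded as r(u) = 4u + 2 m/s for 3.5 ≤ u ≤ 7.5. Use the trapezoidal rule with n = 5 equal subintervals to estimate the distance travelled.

96

Δu = (7.5 − 3.5)/5 = 0.8.
r(3.5) = 16, r(4.3) = 19.2, r(5.1) = 22.4, r(5.9) = 25.6, r(6.7) = 28.8, r(7.5) = 32.
T_5 = (Δu/2)·[r(u_0) + 2r(u_1) + ... + 2r(u_{4}) + r(u_5)].
Sum = 96.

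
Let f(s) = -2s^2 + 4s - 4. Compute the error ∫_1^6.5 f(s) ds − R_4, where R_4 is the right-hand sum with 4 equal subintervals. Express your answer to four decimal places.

Exact integral: ∫_1^6.5 f(s) ds ≈ -121.916667.
R_4 = -166.9765625.
Error ≈ -121.916667 − (-166.9765625) ≈ 45.0599.

45.0599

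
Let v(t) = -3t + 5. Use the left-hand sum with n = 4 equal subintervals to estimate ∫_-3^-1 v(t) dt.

23.5

Δt = (-1 − (-3))/4 = 0.5.
Left endpoints: -3, -2.5, -2, -1.5.
v(-3) = 14, v(-2.5) = 12.5, v(-2) = 11, v(-1.5) = 9.5.
Sum = Δt · [v(-3) + v(-2.5) + v(-2) + v(-1.5)].
Sum = 23.5.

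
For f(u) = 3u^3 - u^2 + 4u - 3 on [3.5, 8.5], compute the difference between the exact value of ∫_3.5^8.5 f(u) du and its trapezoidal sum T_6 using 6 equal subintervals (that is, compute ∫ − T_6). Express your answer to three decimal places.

Exact integral: ∫_3.5^8.5 f(u) du ≈ 3717.08333.
T_6 ≈ 3747.75463.
Error ≈ 3717.08333 − 3747.75463 ≈ -30.671.

-30.671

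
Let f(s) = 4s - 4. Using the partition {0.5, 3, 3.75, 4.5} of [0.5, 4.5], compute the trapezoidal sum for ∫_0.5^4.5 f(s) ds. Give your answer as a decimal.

24

Subinterval widths: 2.5, 0.75, 0.75.
f(0.5) = -2, f(3) = 8, f(3.75) = 11, f(4.5) = 14.
On each subinterval the trapezoid contributes (Δs_i/2)·[f(s_{i-1}) + f(s_i)].
Sum = 24.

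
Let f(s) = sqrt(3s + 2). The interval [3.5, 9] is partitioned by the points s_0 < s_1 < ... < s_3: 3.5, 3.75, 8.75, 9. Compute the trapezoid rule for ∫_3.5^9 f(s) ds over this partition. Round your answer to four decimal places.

Subinterval widths: 0.25, 5, 0.25.
f(3.5) ≈ 3.5355, f(3.75) ≈ 3.6401, f(8.75) ≈ 5.3151, f(9) ≈ 5.3852.
On each subinterval the trapezoid contributes (Δs_i/2)·[f(s_{i-1}) + f(s_i)].
Sum ≈ 24.6223.

24.6223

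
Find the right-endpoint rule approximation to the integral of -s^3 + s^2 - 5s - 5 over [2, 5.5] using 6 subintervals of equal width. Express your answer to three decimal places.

-300.774

Δs = (5.5 − 2)/6 = 7/12.
Right endpoints: 31/12, 19/6, 3.75, 13/3, 59/12, 5.5.
f(31/12) = -49219/1728, f(19/6) = -9193/216, f(3.75) = -62.421875, f(13/3) = -2410/27, f(59/12) = -214727/1728, f(5.5) = -168.625.
Sum = Δs · [f(31/12) + f(19/6) + f(3.75) + ...].
Sum ≈ -300.774.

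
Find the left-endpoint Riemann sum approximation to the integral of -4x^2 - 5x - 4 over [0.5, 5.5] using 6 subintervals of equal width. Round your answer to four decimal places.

Δx = (5.5 − 0.5)/6 = 5/6.
Left endpoints: 0.5, 4/3, 13/6, 3, 23/6, 14/3.
f(0.5) = -7.5, f(4/3) = -160/9, f(13/6) = -605/18, f(3) = -55, f(23/6) = -1475/18, f(14/3) = -1030/9.
Sum = Δx · [f(0.5) + f(4/3) + f(13/6) + ...].
Sum ≈ -258.5648.

-258.5648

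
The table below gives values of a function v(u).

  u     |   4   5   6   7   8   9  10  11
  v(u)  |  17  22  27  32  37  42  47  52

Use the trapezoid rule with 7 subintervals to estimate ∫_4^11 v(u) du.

Δu = 1.
T_7 = (1/2)·[17 + 2·22 + 2·27 + 2·32 + 2·37 + 2·42 + 2·47 + 52] = 241.5.

241.5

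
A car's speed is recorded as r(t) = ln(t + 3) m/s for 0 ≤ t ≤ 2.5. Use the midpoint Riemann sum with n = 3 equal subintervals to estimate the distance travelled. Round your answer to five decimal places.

3.58463

Δt = (2.5 − 0)/3 = 5/6.
Midpoints: 5/12, 1.25, 25/12.
r(5/12) ≈ 1.22867, r(1.25) ≈ 1.44692, r(25/12) ≈ 1.62597.
Sum = Δt · [r(5/12) + r(1.25) + r(25/12)].
Sum ≈ 3.58463.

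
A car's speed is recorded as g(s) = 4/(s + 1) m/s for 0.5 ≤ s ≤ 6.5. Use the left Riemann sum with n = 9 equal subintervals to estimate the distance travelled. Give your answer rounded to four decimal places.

Δs = (6.5 − 0.5)/9 = 2/3.
Left endpoints: 0.5, 7/6, 11/6, 2.5, 19/6, 23/6, 4.5, 31/6, 35/6.
g(0.5) = 8/3, g(7/6) = 24/13, g(11/6) = 24/17, g(2.5) = 8/7, g(19/6) = 0.96, g(23/6) = 24/29, g(4.5) = 8/11, g(31/6) = 24/37, g(35/6) = 24/41.
Sum = Δs · [g(0.5) + g(7/6) + g(11/6) + ...].
Sum ≈ 7.2109.

7.2109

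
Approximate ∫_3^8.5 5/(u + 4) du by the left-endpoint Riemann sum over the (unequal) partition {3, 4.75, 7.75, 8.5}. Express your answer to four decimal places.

Subinterval widths: 1.75, 3, 0.75.
Left endpoints: 3, 4.75, 7.75.
f(3) = 5/7, f(4.75) = 4/7, f(7.75) = 20/47.
Sum = Σ Δu_i · f(u_i).
Sum ≈ 3.2834.

3.2834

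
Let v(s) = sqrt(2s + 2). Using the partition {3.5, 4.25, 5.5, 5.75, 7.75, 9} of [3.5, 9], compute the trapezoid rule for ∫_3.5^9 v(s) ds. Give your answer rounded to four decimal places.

Subinterval widths: 0.75, 1.25, 0.25, 2, 1.25.
v(3.5) ≈ 3.0000, v(4.25) ≈ 3.2404, v(5.5) ≈ 3.6056, v(5.75) ≈ 3.6742, v(7.75) ≈ 4.1833, v(9) ≈ 4.4721.
On each subinterval the trapezoid contributes (Δs_i/2)·[v(s_{i-1}) + v(s_i)].
Sum ≈ 20.7960.

20.7960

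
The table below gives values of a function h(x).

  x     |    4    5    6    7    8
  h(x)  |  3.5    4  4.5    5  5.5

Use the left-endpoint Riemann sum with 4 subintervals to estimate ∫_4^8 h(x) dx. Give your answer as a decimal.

17

Δx = 1.
Sum = 1·[3.5 + 4 + 4.5 + 5] = 17.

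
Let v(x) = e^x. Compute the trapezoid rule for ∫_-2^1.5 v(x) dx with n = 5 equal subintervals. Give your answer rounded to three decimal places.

Δx = (1.5 − (-2))/5 = 0.7.
v(-2) ≈ 0.135, v(-1.3) ≈ 0.273, v(-0.6) ≈ 0.549, v(0.1) ≈ 1.105, v(0.8) ≈ 2.226, v(1.5) ≈ 4.482.
T_5 = (Δx/2)·[v(x_0) + 2v(x_1) + ... + 2v(x_{4}) + v(x_5)].
Sum ≈ 4.522.

4.522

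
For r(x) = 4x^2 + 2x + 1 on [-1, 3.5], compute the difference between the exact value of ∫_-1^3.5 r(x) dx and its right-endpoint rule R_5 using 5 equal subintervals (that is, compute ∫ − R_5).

-26.73

Exact integral: ∫_-1^3.5 r(x) dx = 74.25.
R_5 = 100.98.
Error = 74.25 − 100.98 = -26.73.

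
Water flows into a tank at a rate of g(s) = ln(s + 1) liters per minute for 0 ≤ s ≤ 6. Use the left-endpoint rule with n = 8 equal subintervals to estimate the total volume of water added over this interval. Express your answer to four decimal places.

6.8522

Δs = (6 − 0)/8 = 0.75.
Left endpoints: 0, 0.75, 1.5, 2.25, 3, 3.75, 4.5, 5.25.
g(0) ≈ 0.0000, g(0.75) ≈ 0.5596, g(1.5) ≈ 0.9163, g(2.25) ≈ 1.1787, g(3) ≈ 1.3863, g(3.75) ≈ 1.5581, g(4.5) ≈ 1.7047, g(5.25) ≈ 1.8326.
Sum = Δs · [g(0) + g(0.75) + g(1.5) + ...].
Sum ≈ 6.8522.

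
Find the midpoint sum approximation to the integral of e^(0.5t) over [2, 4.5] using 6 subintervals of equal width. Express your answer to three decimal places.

Δt = (4.5 − 2)/6 = 5/12.
Midpoints: 53/24, 2.625, 73/24, 83/24, 3.875, 103/24.
f(53/24) ≈ 3.017, f(2.625) ≈ 3.715, f(73/24) ≈ 4.576, f(83/24) ≈ 5.636, f(3.875) ≈ 6.941, f(103/24) ≈ 8.549.
Sum = Δt · [f(53/24) + f(2.625) + f(73/24) + ...].
Sum ≈ 13.514.

13.514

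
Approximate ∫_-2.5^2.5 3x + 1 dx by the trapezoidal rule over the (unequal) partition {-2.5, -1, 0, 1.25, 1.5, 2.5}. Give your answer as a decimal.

Subinterval widths: 1.5, 1, 1.25, 0.25, 1.
f(-2.5) = -6.5, f(-1) = -2, f(0) = 1, f(1.25) = 4.75, f(1.5) = 5.5, f(2.5) = 8.5.
On each subinterval the trapezoid contributes (Δx_i/2)·[f(x_{i-1}) + f(x_i)].
Sum = 5.

5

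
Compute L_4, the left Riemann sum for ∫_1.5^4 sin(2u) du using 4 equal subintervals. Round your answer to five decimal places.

Δu = (4 − 1.5)/4 = 0.625.
Left endpoints: 1.5, 2.125, 2.75, 3.375.
f(1.5) ≈ 0.14112, f(2.125) ≈ -0.89499, f(2.75) ≈ -0.70554, f(3.375) ≈ 0.45004.
Sum = Δu · [f(1.5) + f(2.125) + f(2.75) + f(3.375)].
Sum ≈ -0.63085.

-0.63085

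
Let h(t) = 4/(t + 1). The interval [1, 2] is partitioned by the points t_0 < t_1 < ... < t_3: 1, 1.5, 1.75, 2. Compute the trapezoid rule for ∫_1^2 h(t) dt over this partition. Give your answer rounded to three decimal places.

1.630

Subinterval widths: 0.5, 0.25, 0.25.
h(1) = 2, h(1.5) = 1.6, h(1.75) = 16/11, h(2) = 4/3.
On each subinterval the trapezoid contributes (Δt_i/2)·[h(t_{i-1}) + h(t_i)].
Sum ≈ 1.630.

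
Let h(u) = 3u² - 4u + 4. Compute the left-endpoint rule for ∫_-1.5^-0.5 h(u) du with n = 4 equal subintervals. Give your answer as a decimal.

Δu = (-0.5 − (-1.5))/4 = 0.25.
Left endpoints: -1.5, -1.25, -1, -0.75.
h(-1.5) = 16.75, h(-1.25) = 13.6875, h(-1) = 11, h(-0.75) = 8.6875.
Sum = Δu · [h(-1.5) + h(-1.25) + h(-1) + h(-0.75)].
Sum = 12.53125.

12.53125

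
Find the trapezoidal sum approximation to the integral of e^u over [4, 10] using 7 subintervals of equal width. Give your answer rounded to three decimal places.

Δu = (10 − 4)/7 = 6/7.
f(4) ≈ 54.598, f(34/7) ≈ 128.656, f(40/7) ≈ 303.168, f(46/7) ≈ 714.390, f(52/7) ≈ 1683.401, f(58/7) ≈ 3966.797, f(64/7) ≈ 9347.434, f(10) ≈ 22026.466.
T_7 = (Δu/2)·[f(u_0) + 2f(u_1) + ... + 2f(u_{6}) + f(u_7)].
Sum ≈ 23300.895.

23300.895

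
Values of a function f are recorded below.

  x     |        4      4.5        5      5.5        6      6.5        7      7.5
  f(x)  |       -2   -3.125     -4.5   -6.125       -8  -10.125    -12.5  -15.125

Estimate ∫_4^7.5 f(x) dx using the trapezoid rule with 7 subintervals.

-26.46875

Δx = 0.5.
T_7 = (0.5/2)·[(-2) + 2·(-3.125) + 2·(-4.5) + 2·(-6.125) + 2·(-8) + 2·(-10.125) + 2·(-12.5) + (-15.125)] = -26.46875.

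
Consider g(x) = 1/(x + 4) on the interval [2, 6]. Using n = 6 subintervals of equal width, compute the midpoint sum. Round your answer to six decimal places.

Δx = (6 − 2)/6 = 2/3.
Midpoints: 7/3, 3, 11/3, 13/3, 5, 17/3.
g(7/3) = 3/19, g(3) = 1/7, g(11/3) = 3/23, g(13/3) = 0.12, g(5) = 1/9, g(17/3) = 3/29.
Sum = Δx · [g(7/3) + g(3) + g(11/3) + ...].
Sum ≈ 0.510497.

0.510497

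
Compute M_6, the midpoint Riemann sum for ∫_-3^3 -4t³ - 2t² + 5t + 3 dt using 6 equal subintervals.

Δt = (3 − (-3))/6 = 1.
Midpoints: -2.5, -1.5, -0.5, 0.5, 1.5, 2.5.
f(-2.5) = 40.5, f(-1.5) = 4.5, f(-0.5) = 0.5, f(0.5) = 4.5, f(1.5) = -7.5, f(2.5) = -59.5.
Sum = Δt · [f(-2.5) + f(-1.5) + f(-0.5) + ...].
Sum = -17.

-17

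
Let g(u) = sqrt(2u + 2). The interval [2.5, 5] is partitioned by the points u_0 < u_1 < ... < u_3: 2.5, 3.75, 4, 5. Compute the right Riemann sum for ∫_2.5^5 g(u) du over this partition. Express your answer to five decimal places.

8.10743

Subinterval widths: 1.25, 0.25, 1.
Right endpoints: 3.75, 4, 5.
g(3.75) ≈ 3.08221, g(4) ≈ 3.16228, g(5) ≈ 3.46410.
Sum = Σ Δu_i · g(u_i).
Sum ≈ 8.10743.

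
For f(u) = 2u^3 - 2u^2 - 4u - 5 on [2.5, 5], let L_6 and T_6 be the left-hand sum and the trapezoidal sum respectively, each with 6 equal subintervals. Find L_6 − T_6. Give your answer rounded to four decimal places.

-35.6771

L_6 ≈ 135.857928.
T_6 ≈ 171.535012.
L_6 − T_6 ≈ -35.6771.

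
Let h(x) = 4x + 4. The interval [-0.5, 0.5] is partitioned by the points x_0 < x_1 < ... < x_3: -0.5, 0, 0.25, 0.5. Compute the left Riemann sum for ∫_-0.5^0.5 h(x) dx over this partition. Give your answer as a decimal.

Subinterval widths: 0.5, 0.25, 0.25.
Left endpoints: -0.5, 0, 0.25.
h(-0.5) = 2, h(0) = 4, h(0.25) = 5.
Sum = Σ Δx_i · h(x_i).
Sum = 3.25.

3.25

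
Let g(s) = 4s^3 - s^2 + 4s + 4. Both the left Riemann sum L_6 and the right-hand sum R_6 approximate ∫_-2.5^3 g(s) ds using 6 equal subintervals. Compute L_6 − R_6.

L_6 ≈ -30.199074.
R_6 ≈ 143.738426.
L_6 − R_6 = -173.9375.

-173.9375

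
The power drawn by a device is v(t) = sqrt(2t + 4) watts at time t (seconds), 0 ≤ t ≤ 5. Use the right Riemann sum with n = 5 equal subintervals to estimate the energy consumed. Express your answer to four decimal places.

15.6460

Δt = (5 − 0)/5 = 1.
Right endpoints: 1, 2, 3, 4, 5.
v(1) ≈ 2.4495, v(2) ≈ 2.8284, v(3) ≈ 3.1623, v(4) ≈ 3.4641, v(5) ≈ 3.7417.
Sum = Δt · [v(1) + v(2) + v(3) + v(4) + v(5)].
Sum ≈ 15.6460.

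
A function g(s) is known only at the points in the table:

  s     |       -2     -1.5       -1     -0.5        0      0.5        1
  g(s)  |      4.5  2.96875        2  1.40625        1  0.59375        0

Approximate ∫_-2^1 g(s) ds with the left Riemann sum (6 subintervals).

Δs = 0.5.
Sum = 0.5·[4.5 + 2.96875 + 2 + 1.40625 + 1 + 0.59375] = 6.234375.

6.234375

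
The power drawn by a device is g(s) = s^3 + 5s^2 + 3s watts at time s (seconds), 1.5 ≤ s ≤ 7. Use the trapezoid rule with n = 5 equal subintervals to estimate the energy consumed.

1254.83875

Δs = (7 − 1.5)/5 = 1.1.
g(1.5) = 19.125, g(2.6) = 59.176, g(3.7) = 130.203, g(4.8) = 240.192, g(5.9) = 397.129, g(7) = 609.
T_5 = (Δs/2)·[g(s_0) + 2g(s_1) + ... + 2g(s_{4}) + g(s_5)].
Sum = 1254.83875.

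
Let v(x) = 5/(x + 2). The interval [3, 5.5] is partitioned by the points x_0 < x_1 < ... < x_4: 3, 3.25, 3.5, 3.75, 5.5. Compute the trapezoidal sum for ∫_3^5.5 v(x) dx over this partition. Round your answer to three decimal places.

2.043

Subinterval widths: 0.25, 0.25, 0.25, 1.75.
v(3) = 1, v(3.25) = 20/21, v(3.5) = 10/11, v(3.75) = 20/23, v(5.5) = 2/3.
On each subinterval the trapezoid contributes (Δx_i/2)·[v(x_{i-1}) + v(x_i)].
Sum ≈ 2.043.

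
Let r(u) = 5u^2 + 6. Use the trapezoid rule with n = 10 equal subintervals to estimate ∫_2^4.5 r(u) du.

153.671875

Δu = (4.5 − 2)/10 = 0.25.
r(2) = 26, r(2.25) = 31.3125, r(2.5) = 37.25, r(2.75) = 43.8125, r(3) = 51, r(3.25) = 58.8125, r(3.5) = 67.25, r(3.75) = 76.3125, r(4) = 86, r(4.25) = 96.3125, r(4.5) = 107.25.
T_10 = (Δu/2)·[r(u_0) + 2r(u_1) + ... + 2r(u_{9}) + r(u_10)].
Sum = 153.671875.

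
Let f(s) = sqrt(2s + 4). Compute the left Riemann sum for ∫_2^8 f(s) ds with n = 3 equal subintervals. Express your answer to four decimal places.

20.5851

Δs = (8 − 2)/3 = 2.
Left endpoints: 2, 4, 6.
f(2) ≈ 2.8284, f(4) ≈ 3.4641, f(6) ≈ 4.0000.
Sum = Δs · [f(2) + f(4) + f(6)].
Sum ≈ 20.5851.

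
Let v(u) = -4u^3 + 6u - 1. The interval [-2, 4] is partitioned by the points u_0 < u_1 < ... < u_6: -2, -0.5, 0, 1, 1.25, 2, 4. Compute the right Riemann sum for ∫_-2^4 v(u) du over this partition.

-486.828125

Subinterval widths: 1.5, 0.5, 1, 0.25, 0.75, 2.
Right endpoints: -0.5, 0, 1, 1.25, 2, 4.
v(-0.5) = -3.5, v(0) = -1, v(1) = 1, v(1.25) = -1.3125, v(2) = -21, v(4) = -233.
Sum = Σ Δu_i · v(u_i).
Sum = -486.828125.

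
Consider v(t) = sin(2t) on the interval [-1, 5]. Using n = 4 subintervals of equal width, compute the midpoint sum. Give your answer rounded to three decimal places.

0.318

Δt = (5 − (-1))/4 = 1.5.
Midpoints: -0.25, 1.25, 2.75, 4.25.
v(-0.25) ≈ -0.479, v(1.25) ≈ 0.598, v(2.75) ≈ -0.706, v(4.25) ≈ 0.798.
Sum = Δt · [v(-0.25) + v(1.25) + v(2.75) + v(4.25)].
Sum ≈ 0.318.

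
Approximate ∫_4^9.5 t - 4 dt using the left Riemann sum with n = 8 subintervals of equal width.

Δt = (9.5 − 4)/8 = 0.6875.
Left endpoints: 4, 4.6875, 5.375, 6.0625, 6.75, 7.4375, 8.125, 8.8125.
f(4) = 0, f(4.6875) = 0.6875, f(5.375) = 1.375, f(6.0625) = 2.0625, f(6.75) = 2.75, f(7.4375) = 3.4375, f(8.125) = 4.125, f(8.8125) = 4.8125.
Sum = Δt · [f(4) + f(4.6875) + f(5.375) + ...].
Sum = 13.234375.

13.234375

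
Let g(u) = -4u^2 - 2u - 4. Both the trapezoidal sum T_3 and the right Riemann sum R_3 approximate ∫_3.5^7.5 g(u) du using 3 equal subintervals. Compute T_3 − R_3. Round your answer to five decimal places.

122.66667

T_3 ≈ -570.0740741.
R_3 ≈ -692.7407407.
T_3 − R_3 ≈ 122.66667.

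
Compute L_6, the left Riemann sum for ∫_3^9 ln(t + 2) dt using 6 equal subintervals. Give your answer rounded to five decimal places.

11.92636

Δt = (9 − 3)/6 = 1.
Left endpoints: 3, 4, 5, 6, 7, 8.
f(3) ≈ 1.60944, f(4) ≈ 1.79176, f(5) ≈ 1.94591, f(6) ≈ 2.07944, f(7) ≈ 2.19722, f(8) ≈ 2.30259.
Sum = Δt · [f(3) + f(4) + f(5) + ...].
Sum ≈ 11.92636.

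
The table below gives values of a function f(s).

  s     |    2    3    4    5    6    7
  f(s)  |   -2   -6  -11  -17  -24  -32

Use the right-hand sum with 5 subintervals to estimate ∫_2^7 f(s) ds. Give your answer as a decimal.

Δs = 1.
Sum = 1·[(-6) + (-11) + (-17) + (-24) + (-32)] = -90.

-90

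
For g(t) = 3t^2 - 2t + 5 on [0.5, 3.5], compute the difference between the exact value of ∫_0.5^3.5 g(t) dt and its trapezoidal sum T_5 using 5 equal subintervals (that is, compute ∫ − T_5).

-0.54

Exact integral: ∫_0.5^3.5 g(t) dt = 45.75.
T_5 = 46.29.
Error = 45.75 − 46.29 = -0.54.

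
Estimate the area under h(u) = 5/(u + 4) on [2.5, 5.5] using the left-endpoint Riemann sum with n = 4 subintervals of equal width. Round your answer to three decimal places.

Δu = (5.5 − 2.5)/4 = 0.75.
Left endpoints: 2.5, 3.25, 4, 4.75.
h(2.5) = 10/13, h(3.25) = 20/29, h(4) = 0.625, h(4.75) = 4/7.
Sum = Δu · [h(2.5) + h(3.25) + h(4) + h(4.75)].
Sum ≈ 1.991.

1.991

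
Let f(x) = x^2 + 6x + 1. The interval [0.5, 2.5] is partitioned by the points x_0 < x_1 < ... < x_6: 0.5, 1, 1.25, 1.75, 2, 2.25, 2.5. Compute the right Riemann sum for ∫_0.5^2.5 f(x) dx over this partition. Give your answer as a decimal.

28.5

Subinterval widths: 0.5, 0.25, 0.5, 0.25, 0.25, 0.25.
Right endpoints: 1, 1.25, 1.75, 2, 2.25, 2.5.
f(1) = 8, f(1.25) = 10.0625, f(1.75) = 14.5625, f(2) = 17, f(2.25) = 19.5625, f(2.5) = 22.25.
Sum = Σ Δx_i · f(x_i).
Sum = 28.5.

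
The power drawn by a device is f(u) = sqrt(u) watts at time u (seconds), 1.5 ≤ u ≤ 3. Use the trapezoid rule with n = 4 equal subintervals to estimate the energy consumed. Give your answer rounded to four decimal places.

Δu = (3 − 1.5)/4 = 0.375.
f(1.5) ≈ 1.2247, f(1.875) ≈ 1.3693, f(2.25) ≈ 1.5000, f(2.625) ≈ 1.6202, f(3) ≈ 1.7321.
T_4 = (Δu/2)·[f(u_0) + 2f(u_1) + 2f(u_2) + 2f(u_3) + f(u_4)].
Sum ≈ 2.2380.

2.2380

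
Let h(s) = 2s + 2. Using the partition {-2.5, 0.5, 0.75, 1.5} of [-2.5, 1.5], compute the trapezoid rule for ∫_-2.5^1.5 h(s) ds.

4

Subinterval widths: 3, 0.25, 0.75.
h(-2.5) = -3, h(0.5) = 3, h(0.75) = 3.5, h(1.5) = 5.
On each subinterval the trapezoid contributes (Δs_i/2)·[h(s_{i-1}) + h(s_i)].
Sum = 4.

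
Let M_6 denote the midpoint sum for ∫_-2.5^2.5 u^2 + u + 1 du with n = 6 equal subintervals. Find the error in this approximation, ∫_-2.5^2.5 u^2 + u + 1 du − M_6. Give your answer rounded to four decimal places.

Exact integral: ∫_-2.5^2.5 f(u) du ≈ 15.416667.
M_6 ≈ 15.127315.
Error ≈ 15.416667 − 15.127315 ≈ 0.2894.

0.2894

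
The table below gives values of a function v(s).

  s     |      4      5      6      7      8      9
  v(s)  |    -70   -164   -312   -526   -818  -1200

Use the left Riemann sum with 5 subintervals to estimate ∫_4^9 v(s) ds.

Δs = 1.
Sum = 1·[(-70) + (-164) + (-312) + (-526) + (-818)] = -1890.

-1890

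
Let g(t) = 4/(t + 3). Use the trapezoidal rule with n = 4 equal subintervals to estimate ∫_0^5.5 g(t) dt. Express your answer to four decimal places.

Δt = (5.5 − 0)/4 = 1.375.
g(0) = 4/3, g(1.375) = 32/35, g(2.75) = 16/23, g(4.125) = 32/57, g(5.5) = 8/17.
T_4 = (Δt/2)·[g(t_0) + 2g(t_1) + 2g(t_2) + 2g(t_3) + g(t_4)].
Sum ≈ 4.2258.

4.2258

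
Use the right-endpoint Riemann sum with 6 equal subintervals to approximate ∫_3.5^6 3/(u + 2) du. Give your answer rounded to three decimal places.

1.089

Δu = (6 − 3.5)/6 = 5/12.
Right endpoints: 47/12, 13/3, 4.75, 31/6, 67/12, 6.
f(47/12) = 36/71, f(13/3) = 9/19, f(4.75) = 4/9, f(31/6) = 18/43, f(67/12) = 36/91, f(6) = 0.375.
Sum = Δu · [f(47/12) + f(13/3) + f(4.75) + ...].
Sum ≈ 1.089.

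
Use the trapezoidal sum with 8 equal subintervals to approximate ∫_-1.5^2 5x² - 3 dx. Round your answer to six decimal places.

9.016602

Δx = (2 − (-1.5))/8 = 0.4375.
f(-1.5) = 8.25, f(-1.0625) = 2.64453125, f(-0.625) = -1.046875, f(-0.1875) = -2.82421875, f(0.25) = -2.6875, f(0.6875) = -0.63671875, f(1.125) = 3.328125, f(1.5625) = 9.20703125, f(2) = 17.
T_8 = (Δx/2)·[f(x_0) + 2f(x_1) + ... + 2f(x_{7}) + f(x_8)].
Sum ≈ 9.016602.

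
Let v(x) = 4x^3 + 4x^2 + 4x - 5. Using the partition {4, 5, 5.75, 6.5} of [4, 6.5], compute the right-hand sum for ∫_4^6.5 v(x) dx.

2264.390625

Subinterval widths: 1, 0.75, 0.75.
Right endpoints: 5, 5.75, 6.5.
v(5) = 615, v(5.75) = 910.6875, v(6.5) = 1288.5.
Sum = Σ Δx_i · v(x_i).
Sum = 2264.390625.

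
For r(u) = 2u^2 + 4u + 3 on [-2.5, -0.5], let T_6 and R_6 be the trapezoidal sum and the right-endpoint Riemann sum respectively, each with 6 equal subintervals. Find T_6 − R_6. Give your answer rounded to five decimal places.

T_6 ≈ 4.4074074.
R_6 ≈ 3.7407407.
T_6 − R_6 ≈ 0.66667.

0.66667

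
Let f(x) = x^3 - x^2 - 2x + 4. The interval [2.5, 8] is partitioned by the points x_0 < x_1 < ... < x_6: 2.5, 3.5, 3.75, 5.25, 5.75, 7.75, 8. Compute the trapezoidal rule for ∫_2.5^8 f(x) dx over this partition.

847.46484375

Subinterval widths: 1, 0.25, 1.5, 0.5, 2, 0.25.
f(2.5) = 8.375, f(3.5) = 27.625, f(3.75) = 35.171875, f(5.25) = 110.640625, f(5.75) = 149.546875, f(7.75) = 393.921875, f(8) = 436.
On each subinterval the trapezoid contributes (Δx_i/2)·[f(x_{i-1}) + f(x_i)].
Sum = 847.46484375.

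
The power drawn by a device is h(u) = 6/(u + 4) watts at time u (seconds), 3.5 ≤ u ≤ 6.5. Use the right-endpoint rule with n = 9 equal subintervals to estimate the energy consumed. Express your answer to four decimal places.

Δu = (6.5 − 3.5)/9 = 1/3.
Right endpoints: 23/6, 25/6, 4.5, 29/6, 31/6, 5.5, 35/6, 37/6, 6.5.
h(23/6) = 36/47, h(25/6) = 36/49, h(4.5) = 12/17, h(29/6) = 36/53, h(31/6) = 36/55, h(5.5) = 12/19, h(35/6) = 36/59, h(37/6) = 36/61, h(6.5) = 4/7.
Sum = Δu · [h(23/6) + h(25/6) + h(4.5) + ...].
Sum ≈ 1.9812.

1.9812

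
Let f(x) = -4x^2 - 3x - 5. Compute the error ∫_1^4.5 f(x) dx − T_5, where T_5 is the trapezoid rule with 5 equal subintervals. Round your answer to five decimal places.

Exact integral: ∫_1^4.5 f(x) dx ≈ -166.5416667.
T_5 = -167.685.
Error ≈ -166.5416667 − (-167.685) ≈ 1.14333.

1.14333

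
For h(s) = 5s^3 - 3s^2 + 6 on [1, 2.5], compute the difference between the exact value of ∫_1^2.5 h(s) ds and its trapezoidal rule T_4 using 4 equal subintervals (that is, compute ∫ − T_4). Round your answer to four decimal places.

Exact integral: ∫_1^2.5 h(s) ds = 41.953125.
T_4 ≈ 42.770508.
Error ≈ 41.953125 − 42.770508 ≈ -0.8174.

-0.8174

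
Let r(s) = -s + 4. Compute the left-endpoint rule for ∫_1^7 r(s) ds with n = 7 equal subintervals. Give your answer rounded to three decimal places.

Δs = (7 − 1)/7 = 6/7.
Left endpoints: 1, 13/7, 19/7, 25/7, 31/7, 37/7, 43/7.
r(1) = 3, r(13/7) = 15/7, r(19/7) = 9/7, r(25/7) = 3/7, r(31/7) = -3/7, r(37/7) = -9/7, r(43/7) = -15/7.
Sum = Δs · [r(1) + r(13/7) + r(19/7) + ...].
Sum ≈ 2.571.

2.571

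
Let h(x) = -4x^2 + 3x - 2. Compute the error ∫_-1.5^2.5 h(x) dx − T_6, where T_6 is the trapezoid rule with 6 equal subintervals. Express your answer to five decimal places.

1.18519

Exact integral: ∫_-1.5^2.5 h(x) dx ≈ -27.3333333.
T_6 ≈ -28.5185185.
Error ≈ -27.3333333 − (-28.5185185) ≈ 1.18519.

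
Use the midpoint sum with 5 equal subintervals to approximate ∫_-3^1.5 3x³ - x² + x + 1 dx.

Δx = (1.5 − (-3))/5 = 0.9.
Midpoints: -2.55, -1.65, -0.75, 0.15, 1.05.
f(-2.55) = -57.796625, f(-1.65) = -16.848875, f(-0.75) = -1.578125, f(0.15) = 1.137625, f(1.05) = 4.420375.
Sum = Δx · [f(-2.55) + f(-1.65) + f(-0.75) + f(0.15) + f(1.05)].
Sum = -63.5990625.

-63.5990625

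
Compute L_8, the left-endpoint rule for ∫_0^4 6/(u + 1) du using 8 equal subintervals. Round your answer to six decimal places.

10.973810

Δu = (4 − 0)/8 = 0.5.
Left endpoints: 0, 0.5, 1, 1.5, 2, 2.5, 3, 3.5.
f(0) = 6, f(0.5) = 4, f(1) = 3, f(1.5) = 2.4, f(2) = 2, f(2.5) = 12/7, f(3) = 1.5, f(3.5) = 4/3.
Sum = Δu · [f(0) + f(0.5) + f(1) + ...].
Sum ≈ 10.973810.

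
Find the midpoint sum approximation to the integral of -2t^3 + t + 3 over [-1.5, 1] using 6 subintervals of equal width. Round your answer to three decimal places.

Δt = (1 − (-1.5))/6 = 5/12.
Midpoints: -31/24, -0.875, -11/24, -1/24, 0.375, 19/24.
f(-31/24) = 41599/6912, f(-0.875) = 3.46484375, f(-11/24) = 18899/6912, f(-1/24) = 20449/6912, f(0.375) = 3.26953125, f(19/24) = 19349/6912.
Sum = Δt · [f(-31/24) + f(-0.875) + f(-11/24) + ...].
Sum ≈ 8.852.

8.852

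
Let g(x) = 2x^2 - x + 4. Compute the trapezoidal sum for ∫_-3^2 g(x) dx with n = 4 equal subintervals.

Δx = (2 − (-3))/4 = 1.25.
g(-3) = 25, g(-1.75) = 11.875, g(-0.5) = 5, g(0.75) = 4.375, g(2) = 10.
T_4 = (Δx/2)·[g(x_0) + 2g(x_1) + 2g(x_2) + 2g(x_3) + g(x_4)].
Sum = 48.4375.

48.4375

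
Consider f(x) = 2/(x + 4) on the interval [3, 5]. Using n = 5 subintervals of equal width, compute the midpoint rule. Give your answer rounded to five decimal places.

0.50252

Δx = (5 − 3)/5 = 0.4.
Midpoints: 3.2, 3.6, 4, 4.4, 4.8.
f(3.2) = 5/18, f(3.6) = 5/19, f(4) = 0.25, f(4.4) = 5/21, f(4.8) = 5/22.
Sum = Δx · [f(3.2) + f(3.6) + f(4) + f(4.4) + f(4.8)].
Sum ≈ 0.50252.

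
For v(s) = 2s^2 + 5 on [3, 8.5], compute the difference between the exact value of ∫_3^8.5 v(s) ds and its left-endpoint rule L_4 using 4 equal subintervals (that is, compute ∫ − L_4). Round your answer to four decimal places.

83.5026

Exact integral: ∫_3^8.5 v(s) ds ≈ 418.916667.
L_4 = 335.4140625.
Error ≈ 418.916667 − 335.4140625 ≈ 83.5026.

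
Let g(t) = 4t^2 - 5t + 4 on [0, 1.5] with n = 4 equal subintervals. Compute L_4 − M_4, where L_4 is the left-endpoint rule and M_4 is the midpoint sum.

-0.0703125

L_4 = 4.734375.
M_4 = 4.8046875.
L_4 − M_4 = -0.0703125.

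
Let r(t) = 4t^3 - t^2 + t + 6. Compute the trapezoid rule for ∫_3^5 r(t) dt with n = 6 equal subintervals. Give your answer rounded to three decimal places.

533.074

Δt = (5 − 3)/6 = 1/3.
r(3) = 108, r(10/3) = 3952/27, r(11/3) = 5222/27, r(4) = 250, r(13/3) = 8560/27, r(14/3) = 10676/27, r(5) = 486.
T_6 = (Δt/2)·[r(t_0) + 2r(t_1) + ... + 2r(t_{5}) + r(t_6)].
Sum ≈ 533.074.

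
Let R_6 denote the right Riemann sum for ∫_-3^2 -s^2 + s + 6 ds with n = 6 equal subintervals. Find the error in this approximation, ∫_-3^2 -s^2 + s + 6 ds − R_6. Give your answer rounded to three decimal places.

Exact integral: ∫_-3^2 f(s) ds ≈ 15.83333.
R_6 ≈ 19.42130.
Error ≈ 15.83333 − 19.42130 ≈ -3.588.

-3.588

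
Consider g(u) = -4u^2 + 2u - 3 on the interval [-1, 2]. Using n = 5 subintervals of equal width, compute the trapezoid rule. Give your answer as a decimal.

Δu = (2 − (-1))/5 = 0.6.
g(-1) = -9, g(-0.4) = -4.44, g(0.2) = -2.76, g(0.8) = -3.96, g(1.4) = -8.04, g(2) = -15.
T_5 = (Δu/2)·[g(u_0) + 2g(u_1) + ... + 2g(u_{4}) + g(u_5)].
Sum = -18.72.

-18.72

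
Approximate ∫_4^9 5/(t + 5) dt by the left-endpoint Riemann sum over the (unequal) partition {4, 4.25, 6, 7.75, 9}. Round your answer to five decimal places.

Subinterval widths: 0.25, 1.75, 1.75, 1.25.
Left endpoints: 4, 4.25, 6, 7.75.
f(4) = 5/9, f(4.25) = 20/37, f(6) = 5/11, f(7.75) = 20/51.
Sum = Σ Δt_i · f(t_i).
Sum ≈ 2.37049.

2.37049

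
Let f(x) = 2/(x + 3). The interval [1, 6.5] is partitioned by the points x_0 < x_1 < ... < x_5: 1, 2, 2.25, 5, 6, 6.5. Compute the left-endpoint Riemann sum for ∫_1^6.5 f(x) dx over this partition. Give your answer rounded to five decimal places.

Subinterval widths: 1, 0.25, 2.75, 1, 0.5.
Left endpoints: 1, 2, 2.25, 5, 6.
f(1) = 0.5, f(2) = 0.4, f(2.25) = 8/21, f(5) = 0.25, f(6) = 2/9.
Sum = Σ Δx_i · f(x_i).
Sum ≈ 2.00873.

2.00873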